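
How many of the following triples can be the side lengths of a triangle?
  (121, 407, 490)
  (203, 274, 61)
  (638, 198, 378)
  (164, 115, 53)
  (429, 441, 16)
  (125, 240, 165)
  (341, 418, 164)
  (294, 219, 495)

(121,407,490): 121+407 > 490 → valid
(61,203,274): 61+203 ≤ 274 → not valid
(198,378,638): 198+378 ≤ 638 → not valid
(53,115,164): 53+115 > 164 → valid
(16,429,441): 16+429 > 441 → valid
(125,165,240): 125+165 > 240 → valid
(164,341,418): 164+341 > 418 → valid
(219,294,495): 219+294 > 495 → valid
6 of the 8 triples form a triangle.

6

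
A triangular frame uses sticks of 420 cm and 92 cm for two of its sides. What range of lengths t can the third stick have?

By the triangle inequality, t must be less than 420 + 92 = 512 and greater than |420 − 92| = 328.

328 < t < 512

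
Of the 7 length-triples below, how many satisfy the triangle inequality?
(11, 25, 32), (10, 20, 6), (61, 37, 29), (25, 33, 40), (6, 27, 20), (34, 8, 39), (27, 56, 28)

(11,25,32): 11+25 > 32 → valid
(6,10,20): 6+10 ≤ 20 → not valid
(29,37,61): 29+37 > 61 → valid
(25,33,40): 25+33 > 40 → valid
(6,20,27): 6+20 ≤ 27 → not valid
(8,34,39): 8+34 > 39 → valid
(27,28,56): 27+28 ≤ 56 → not valid
4 of the 7 triples form a triangle.

4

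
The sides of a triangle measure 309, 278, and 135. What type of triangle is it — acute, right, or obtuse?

Compare the square of the longest side to the sum of squares of the other two: 135² + 278² = 95509 > 95481 = 309².

acute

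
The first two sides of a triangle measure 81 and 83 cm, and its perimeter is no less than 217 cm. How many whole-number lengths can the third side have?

111

Triangle inequality: 2 < x < 164. Perimeter ≥ 217 gives x ≥ 217 − 81 − 83 = 53.
So 53 ≤ x < 164; integers 53 through 163: 111 values.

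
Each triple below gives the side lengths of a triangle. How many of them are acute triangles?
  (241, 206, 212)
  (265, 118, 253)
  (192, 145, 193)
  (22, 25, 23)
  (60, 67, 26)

(241,206,212): 206²+212² = 87380 > 58081 = 241² → acute
(265,118,253): 118²+253² = 77933 > 70225 = 265² → acute
(192,145,193): 145²+192² = 57889 > 37249 = 193² → acute
(22,25,23): 22²+23² = 1013 > 625 = 25² → acute
(60,67,26): 26²+60² = 4276 < 4489 = 67² → obtuse
4 of the 5 are acute.

4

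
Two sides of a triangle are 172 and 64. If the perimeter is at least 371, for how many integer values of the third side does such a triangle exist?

Triangle inequality: 108 < x < 236. Perimeter ≥ 371 gives x ≥ 371 − 172 − 64 = 135.
So 135 ≤ x < 236; integers 135 through 235: 101 values.

101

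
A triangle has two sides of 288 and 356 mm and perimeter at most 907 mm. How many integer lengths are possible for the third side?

Triangle inequality: 68 < x < 644. Perimeter ≤ 907 gives x ≤ 907 − 288 − 356 = 263.
So 68 < x ≤ 263; integers 69 through 263: 195 values.

195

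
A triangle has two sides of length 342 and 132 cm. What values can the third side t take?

210 < t < 474

By the triangle inequality, t must be less than 342 + 132 = 474 and greater than |342 − 132| = 210.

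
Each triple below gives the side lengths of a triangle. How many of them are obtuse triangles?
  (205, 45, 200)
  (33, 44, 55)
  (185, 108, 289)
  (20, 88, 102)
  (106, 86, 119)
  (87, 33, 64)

(205,45,200): 45²+200² = 42025 = 205² → right
(33,44,55): 33²+44² = 3025 = 55² → right
(185,108,289): 108²+185² = 45889 < 83521 = 289² → obtuse
(20,88,102): 20²+88² = 8144 < 10404 = 102² → obtuse
(106,86,119): 86²+106² = 18632 > 14161 = 119² → acute
(87,33,64): 33²+64² = 5185 < 7569 = 87² → obtuse
3 of the 6 are obtuse.

3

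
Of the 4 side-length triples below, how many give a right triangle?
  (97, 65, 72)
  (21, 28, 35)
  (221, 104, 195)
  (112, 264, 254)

(97,65,72): 65²+72² = 9409 = 97² → right
(21,28,35): 21²+28² = 1225 = 35² → right
(221,104,195): 104²+195² = 48841 = 221² → right
(112,264,254): 112²+254² = 77060 > 69696 = 264² → acute
3 of the 4 are right.

3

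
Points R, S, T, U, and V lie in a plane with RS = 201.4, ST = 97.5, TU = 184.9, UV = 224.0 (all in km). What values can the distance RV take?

The maximum is all hops collinear in one direction: 201.4 + 97.5 + 184.9 + 224.0 = 707.8.
The longest hop is 224.0; the others sum to 483.8. Since 224.0 ≤ 483.8, the path can fold back on itself completely, so the minimum distance is 0.

0 ≤ RV ≤ 707.8 km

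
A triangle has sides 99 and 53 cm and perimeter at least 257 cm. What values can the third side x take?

105 ≤ x < 152

Triangle inequality alone gives 46 < x < 152.
The perimeter condition gives x ≥ 257 − 99 − 53 = 105.
Intersecting the two: 105 ≤ x < 152.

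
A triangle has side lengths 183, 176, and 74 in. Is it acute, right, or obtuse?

acute

Compare the square of the longest side to the sum of squares of the other two: 74² + 176² = 36452 > 33489 = 183².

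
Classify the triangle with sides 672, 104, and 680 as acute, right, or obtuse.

right

Compare the square of the longest side to the sum of squares of the other two: 104² + 672² = 462400 = 680².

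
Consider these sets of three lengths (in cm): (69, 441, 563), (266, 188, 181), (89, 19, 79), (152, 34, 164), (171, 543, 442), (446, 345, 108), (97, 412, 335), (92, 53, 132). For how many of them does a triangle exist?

(69,441,563): 69+441 ≤ 563 → not valid
(181,188,266): 181+188 > 266 → valid
(19,79,89): 19+79 > 89 → valid
(34,152,164): 34+152 > 164 → valid
(171,442,543): 171+442 > 543 → valid
(108,345,446): 108+345 > 446 → valid
(97,335,412): 97+335 > 412 → valid
(53,92,132): 53+92 > 132 → valid
7 of the 8 triples form a triangle.

7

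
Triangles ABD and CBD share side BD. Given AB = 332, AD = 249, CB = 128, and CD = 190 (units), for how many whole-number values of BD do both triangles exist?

From triangle ABD: 83 < BD < 581.
From triangle CBD: 62 < BD < 318.
Intersection: 83 < BD < 318, so integers 84 through 317: 234 values.

234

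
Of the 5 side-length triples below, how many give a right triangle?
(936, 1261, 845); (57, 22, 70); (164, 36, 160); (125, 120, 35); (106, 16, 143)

(936,1261,845): 845²+936² = 1590121 = 1261² → right
(57,22,70): 22²+57² = 3733 < 4900 = 70² → obtuse
(164,36,160): 36²+160² = 26896 = 164² → right
(125,120,35): 35²+120² = 15625 = 125² → right
(106,16,143): 16+106 ≤ 143, not a triangle
3 of the 5 are right.

3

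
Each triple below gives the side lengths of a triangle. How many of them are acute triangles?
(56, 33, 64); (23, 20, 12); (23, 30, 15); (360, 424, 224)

(56,33,64): 33²+56² = 4225 > 4096 = 64² → acute
(23,20,12): 12²+20² = 544 > 529 = 23² → acute
(23,30,15): 15²+23² = 754 < 900 = 30² → obtuse
(360,424,224): 224²+360² = 179776 = 424² → right
2 of the 4 are acute.

2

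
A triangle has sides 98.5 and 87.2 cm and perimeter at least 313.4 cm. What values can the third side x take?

Triangle inequality alone gives 11.3 < x < 185.7.
The perimeter condition gives x ≥ 313.4 − 98.5 − 87.2 = 127.7.
Intersecting the two: 127.7 ≤ x < 185.7.

127.7 ≤ x < 185.7 cm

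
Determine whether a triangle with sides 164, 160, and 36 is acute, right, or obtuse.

Compare the square of the longest side to the sum of squares of the other two: 36² + 160² = 26896 = 164².

right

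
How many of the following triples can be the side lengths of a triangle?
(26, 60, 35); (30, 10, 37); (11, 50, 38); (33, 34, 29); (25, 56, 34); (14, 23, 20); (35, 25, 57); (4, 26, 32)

6

(26,35,60): 26+35 > 60 → valid
(10,30,37): 10+30 > 37 → valid
(11,38,50): 11+38 ≤ 50 → not valid
(29,33,34): 29+33 > 34 → valid
(25,34,56): 25+34 > 56 → valid
(14,20,23): 14+20 > 23 → valid
(25,35,57): 25+35 > 57 → valid
(4,26,32): 4+26 ≤ 32 → not valid
6 of the 8 triples form a triangle.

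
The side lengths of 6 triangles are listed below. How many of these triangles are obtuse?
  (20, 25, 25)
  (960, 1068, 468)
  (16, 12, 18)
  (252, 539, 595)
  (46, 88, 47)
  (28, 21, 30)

1

(20,25,25): 20²+25² = 1025 > 625 = 25² → acute
(960,1068,468): 468²+960² = 1140624 = 1068² → right
(16,12,18): 12²+16² = 400 > 324 = 18² → acute
(252,539,595): 252²+539² = 354025 = 595² → right
(46,88,47): 46²+47² = 4325 < 7744 = 88² → obtuse
(28,21,30): 21²+28² = 1225 > 900 = 30² → acute
1 of the 6 is obtuse.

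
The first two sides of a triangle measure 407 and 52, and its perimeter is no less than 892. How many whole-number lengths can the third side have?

Triangle inequality: 355 < x < 459. Perimeter ≥ 892 gives x ≥ 892 − 407 − 52 = 433.
So 433 ≤ x < 459; integers 433 through 458: 26 values.

26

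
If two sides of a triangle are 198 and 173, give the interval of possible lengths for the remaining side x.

25 < x < 371

By the triangle inequality, x must be less than 198 + 173 = 371 and greater than |198 − 173| = 25.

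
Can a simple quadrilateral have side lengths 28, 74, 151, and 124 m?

A quadrilateral exists iff every side is shorter than the sum of the others — equivalently, the longest side is less than the sum of the rest.
Longest side 151 < 226 (sum of the remaining 3), so yes.

Yes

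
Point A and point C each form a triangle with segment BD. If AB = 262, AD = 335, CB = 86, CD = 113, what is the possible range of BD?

From triangle ABD: |262 − 335| < BD < 262 + 335, i.e. 73 < BD < 597.
From triangle CBD: 27 < BD < 199.
Both must hold, so BD lies in the intersection.

73 < BD < 199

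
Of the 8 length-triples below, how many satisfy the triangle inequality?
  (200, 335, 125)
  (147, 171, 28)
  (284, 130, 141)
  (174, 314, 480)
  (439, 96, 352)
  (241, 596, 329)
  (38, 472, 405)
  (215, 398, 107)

3

(125,200,335): 125+200 ≤ 335 → not valid
(28,147,171): 28+147 > 171 → valid
(130,141,284): 130+141 ≤ 284 → not valid
(174,314,480): 174+314 > 480 → valid
(96,352,439): 96+352 > 439 → valid
(241,329,596): 241+329 ≤ 596 → not valid
(38,405,472): 38+405 ≤ 472 → not valid
(107,215,398): 107+215 ≤ 398 → not valid
3 of the 8 triples form a triangle.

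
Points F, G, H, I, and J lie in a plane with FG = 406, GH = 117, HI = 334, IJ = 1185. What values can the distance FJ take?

328 ≤ FJ ≤ 2042

The maximum is all hops collinear in one direction: 406 + 117 + 334 + 1185 = 2042.
The longest hop is 1185; the others sum to 857. Folding the others back against it leaves at least 1185 − 857 = 328.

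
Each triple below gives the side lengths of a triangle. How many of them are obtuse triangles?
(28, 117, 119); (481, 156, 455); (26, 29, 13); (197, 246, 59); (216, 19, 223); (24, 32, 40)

(28,117,119): 28²+117² = 14473 > 14161 = 119² → acute
(481,156,455): 156²+455² = 231361 = 481² → right
(26,29,13): 13²+26² = 845 > 841 = 29² → acute
(197,246,59): 59²+197² = 42290 < 60516 = 246² → obtuse
(216,19,223): 19²+216² = 47017 < 49729 = 223² → obtuse
(24,32,40): 24²+32² = 1600 = 40² → right
2 of the 6 are obtuse.

2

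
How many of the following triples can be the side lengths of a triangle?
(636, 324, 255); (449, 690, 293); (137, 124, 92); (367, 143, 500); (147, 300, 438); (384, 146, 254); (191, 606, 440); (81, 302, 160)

(255,324,636): 255+324 ≤ 636 → not valid
(293,449,690): 293+449 > 690 → valid
(92,124,137): 92+124 > 137 → valid
(143,367,500): 143+367 > 500 → valid
(147,300,438): 147+300 > 438 → valid
(146,254,384): 146+254 > 384 → valid
(191,440,606): 191+440 > 606 → valid
(81,160,302): 81+160 ≤ 302 → not valid
6 of the 8 triples form a triangle.

6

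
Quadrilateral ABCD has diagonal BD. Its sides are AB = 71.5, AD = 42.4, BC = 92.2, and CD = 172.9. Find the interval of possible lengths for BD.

From triangle ABD: |71.5 − 42.4| < BD < 71.5 + 42.4, i.e. 29.1 < BD < 113.9.
From triangle CBD: 80.7 < BD < 265.1.
Both must hold, so BD lies in the intersection.

80.7 < BD < 113.9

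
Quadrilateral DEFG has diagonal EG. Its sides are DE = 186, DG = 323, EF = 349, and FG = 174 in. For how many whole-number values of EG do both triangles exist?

From triangle DEG: 137 < EG < 509.
From triangle FEG: 175 < EG < 523.
Intersection: 175 < EG < 509, so integers 176 through 508: 333 values.

333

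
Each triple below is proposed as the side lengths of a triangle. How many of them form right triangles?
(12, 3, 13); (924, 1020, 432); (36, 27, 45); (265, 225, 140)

(12,3,13): 3²+12² = 153 < 169 = 13² → obtuse
(924,1020,432): 432²+924² = 1040400 = 1020² → right
(36,27,45): 27²+36² = 2025 = 45² → right
(265,225,140): 140²+225² = 70225 = 265² → right
3 of the 4 are right.

3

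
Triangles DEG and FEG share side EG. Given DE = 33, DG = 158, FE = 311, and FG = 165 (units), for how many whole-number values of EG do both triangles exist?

From triangle DEG: 125 < EG < 191.
From triangle FEG: 146 < EG < 476.
Intersection: 146 < EG < 191, so integers 147 through 190: 44 values.

44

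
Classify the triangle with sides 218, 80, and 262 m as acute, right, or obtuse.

Compare the square of the longest side to the sum of squares of the other two: 80² + 218² = 53924 < 68644 = 262².

obtuse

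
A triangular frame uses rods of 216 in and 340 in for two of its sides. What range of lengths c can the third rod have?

By the triangle inequality, c must be less than 216 + 340 = 556 and greater than |216 − 340| = 124.

124 < c < 556 (in)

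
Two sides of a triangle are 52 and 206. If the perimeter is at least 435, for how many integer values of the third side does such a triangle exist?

81

Triangle inequality: 154 < x < 258. Perimeter ≥ 435 gives x ≥ 435 − 52 − 206 = 177.
So 177 ≤ x < 258; integers 177 through 257: 81 values.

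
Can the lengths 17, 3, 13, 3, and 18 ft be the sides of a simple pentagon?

Yes

A pentagon exists iff every side is shorter than the sum of the others — equivalently, the longest side is less than the sum of the rest.
Longest side 18 < 36 (sum of the remaining 4), so yes.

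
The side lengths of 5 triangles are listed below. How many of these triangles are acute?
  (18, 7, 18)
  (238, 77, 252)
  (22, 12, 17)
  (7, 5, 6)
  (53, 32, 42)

2

(18,7,18): 7²+18² = 373 > 324 = 18² → acute
(238,77,252): 77²+238² = 62573 < 63504 = 252² → obtuse
(22,12,17): 12²+17² = 433 < 484 = 22² → obtuse
(7,5,6): 5²+6² = 61 > 49 = 7² → acute
(53,32,42): 32²+42² = 2788 < 2809 = 53² → obtuse
2 of the 5 are acute.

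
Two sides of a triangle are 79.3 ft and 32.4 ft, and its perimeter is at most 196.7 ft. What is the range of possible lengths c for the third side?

46.9 < c ≤ 85.0

Triangle inequality alone gives 46.9 < c < 111.7.
The perimeter condition gives c ≤ 196.7 − 79.3 − 32.4 = 85.0.
Intersecting the two: 46.9 < c ≤ 85.0.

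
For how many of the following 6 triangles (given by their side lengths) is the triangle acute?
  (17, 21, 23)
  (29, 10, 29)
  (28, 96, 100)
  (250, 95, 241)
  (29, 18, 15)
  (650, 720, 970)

3

(17,21,23): 17²+21² = 730 > 529 = 23² → acute
(29,10,29): 10²+29² = 941 > 841 = 29² → acute
(28,96,100): 28²+96² = 10000 = 100² → right
(250,95,241): 95²+241² = 67106 > 62500 = 250² → acute
(29,18,15): 15²+18² = 549 < 841 = 29² → obtuse
(650,720,970): 650²+720² = 940900 = 970² → right
3 of the 6 are acute.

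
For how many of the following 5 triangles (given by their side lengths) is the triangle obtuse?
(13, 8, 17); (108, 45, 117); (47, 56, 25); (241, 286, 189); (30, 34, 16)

2

(13,8,17): 8²+13² = 233 < 289 = 17² → obtuse
(108,45,117): 45²+108² = 13689 = 117² → right
(47,56,25): 25²+47² = 2834 < 3136 = 56² → obtuse
(241,286,189): 189²+241² = 93802 > 81796 = 286² → acute
(30,34,16): 16²+30² = 1156 = 34² → right
2 of the 5 are obtuse.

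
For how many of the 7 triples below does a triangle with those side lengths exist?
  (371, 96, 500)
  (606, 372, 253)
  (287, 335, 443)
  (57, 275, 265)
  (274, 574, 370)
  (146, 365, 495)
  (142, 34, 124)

(96,371,500): 96+371 ≤ 500 → not valid
(253,372,606): 253+372 > 606 → valid
(287,335,443): 287+335 > 443 → valid
(57,265,275): 57+265 > 275 → valid
(274,370,574): 274+370 > 574 → valid
(146,365,495): 146+365 > 495 → valid
(34,124,142): 34+124 > 142 → valid
6 of the 7 triples form a triangle.

6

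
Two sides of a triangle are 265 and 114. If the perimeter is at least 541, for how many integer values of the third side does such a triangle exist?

Triangle inequality: 151 < x < 379. Perimeter ≥ 541 gives x ≥ 541 − 265 − 114 = 162.
So 162 ≤ x < 379; integers 162 through 378: 217 values.

217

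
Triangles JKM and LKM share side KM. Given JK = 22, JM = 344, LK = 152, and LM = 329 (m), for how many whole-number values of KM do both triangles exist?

43

From triangle JKM: 322 < KM < 366.
From triangle LKM: 177 < KM < 481.
Intersection: 322 < KM < 366, so integers 323 through 365: 43 values.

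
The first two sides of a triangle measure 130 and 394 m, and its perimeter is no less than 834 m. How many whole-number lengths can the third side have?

214

Triangle inequality: 264 < x < 524. Perimeter ≥ 834 gives x ≥ 834 − 130 − 394 = 310.
So 310 ≤ x < 524; integers 310 through 523: 214 values.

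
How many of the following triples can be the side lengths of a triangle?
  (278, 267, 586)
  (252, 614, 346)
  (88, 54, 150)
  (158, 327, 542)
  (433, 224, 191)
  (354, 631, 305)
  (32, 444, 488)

1

(267,278,586): 267+278 ≤ 586 → not valid
(252,346,614): 252+346 ≤ 614 → not valid
(54,88,150): 54+88 ≤ 150 → not valid
(158,327,542): 158+327 ≤ 542 → not valid
(191,224,433): 191+224 ≤ 433 → not valid
(305,354,631): 305+354 > 631 → valid
(32,444,488): 32+444 ≤ 488 → not valid
1 of the 7 triples forms a triangle.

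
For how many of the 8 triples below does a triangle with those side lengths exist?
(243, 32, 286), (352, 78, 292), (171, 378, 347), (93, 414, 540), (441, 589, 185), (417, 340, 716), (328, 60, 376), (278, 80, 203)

6

(32,243,286): 32+243 ≤ 286 → not valid
(78,292,352): 78+292 > 352 → valid
(171,347,378): 171+347 > 378 → valid
(93,414,540): 93+414 ≤ 540 → not valid
(185,441,589): 185+441 > 589 → valid
(340,417,716): 340+417 > 716 → valid
(60,328,376): 60+328 > 376 → valid
(80,203,278): 80+203 > 278 → valid
6 of the 8 triples form a triangle.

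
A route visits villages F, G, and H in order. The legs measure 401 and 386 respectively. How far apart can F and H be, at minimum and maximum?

By the triangle inequality, |401 − 386| ≤ FH ≤ 401 + 386.

15 ≤ FH ≤ 787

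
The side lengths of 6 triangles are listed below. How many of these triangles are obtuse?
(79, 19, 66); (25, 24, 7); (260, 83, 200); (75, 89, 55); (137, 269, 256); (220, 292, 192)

2

(79,19,66): 19²+66² = 4717 < 6241 = 79² → obtuse
(25,24,7): 7²+24² = 625 = 25² → right
(260,83,200): 83²+200² = 46889 < 67600 = 260² → obtuse
(75,89,55): 55²+75² = 8650 > 7921 = 89² → acute
(137,269,256): 137²+256² = 84305 > 72361 = 269² → acute
(220,292,192): 192²+220² = 85264 = 292² → right
2 of the 6 are obtuse.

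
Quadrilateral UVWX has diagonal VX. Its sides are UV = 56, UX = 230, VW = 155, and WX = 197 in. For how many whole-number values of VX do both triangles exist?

111

From triangle UVX: 174 < VX < 286.
From triangle WVX: 42 < VX < 352.
Intersection: 174 < VX < 286, so integers 175 through 285: 111 values.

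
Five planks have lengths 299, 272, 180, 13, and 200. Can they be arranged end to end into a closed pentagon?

A pentagon exists iff every side is shorter than the sum of the others — equivalently, the longest side is less than the sum of the rest.
Longest side 299 < 665 (sum of the remaining 4), so yes.

Yes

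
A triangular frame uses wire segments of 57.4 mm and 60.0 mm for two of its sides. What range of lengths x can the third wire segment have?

By the triangle inequality, x must be less than 57.4 + 60.0 = 117.4 and greater than |57.4 − 60.0| = 2.6.

2.6 < x < 117.4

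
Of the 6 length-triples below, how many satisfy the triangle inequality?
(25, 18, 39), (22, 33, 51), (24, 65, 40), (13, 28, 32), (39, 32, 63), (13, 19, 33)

4

(18,25,39): 18+25 > 39 → valid
(22,33,51): 22+33 > 51 → valid
(24,40,65): 24+40 ≤ 65 → not valid
(13,28,32): 13+28 > 32 → valid
(32,39,63): 32+39 > 63 → valid
(13,19,33): 13+19 ≤ 33 → not valid
4 of the 6 triples form a triangle.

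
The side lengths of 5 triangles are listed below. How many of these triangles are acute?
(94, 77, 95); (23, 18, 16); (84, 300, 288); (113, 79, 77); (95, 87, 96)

3

(94,77,95): 77²+94² = 14765 > 9025 = 95² → acute
(23,18,16): 16²+18² = 580 > 529 = 23² → acute
(84,300,288): 84²+288² = 90000 = 300² → right
(113,79,77): 77²+79² = 12170 < 12769 = 113² → obtuse
(95,87,96): 87²+95² = 16594 > 9216 = 96² → acute
3 of the 5 are acute.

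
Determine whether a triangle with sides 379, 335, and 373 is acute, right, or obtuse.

acute

Compare the square of the longest side to the sum of squares of the other two: 335² + 373² = 251354 > 143641 = 379².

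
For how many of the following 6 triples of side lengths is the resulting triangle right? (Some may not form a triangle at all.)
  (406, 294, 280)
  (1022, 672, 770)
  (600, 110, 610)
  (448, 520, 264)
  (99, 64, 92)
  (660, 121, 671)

(406,294,280): 280²+294² = 164836 = 406² → right
(1022,672,770): 672²+770² = 1044484 = 1022² → right
(600,110,610): 110²+600² = 372100 = 610² → right
(448,520,264): 264²+448² = 270400 = 520² → right
(99,64,92): 64²+92² = 12560 > 9801 = 99² → acute
(660,121,671): 121²+660² = 450241 = 671² → right
5 of the 6 are right.

5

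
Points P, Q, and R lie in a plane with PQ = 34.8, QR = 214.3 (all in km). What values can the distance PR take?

179.5 ≤ PR ≤ 249.1 km

By the triangle inequality, |34.8 − 214.3| ≤ PR ≤ 34.8 + 214.3.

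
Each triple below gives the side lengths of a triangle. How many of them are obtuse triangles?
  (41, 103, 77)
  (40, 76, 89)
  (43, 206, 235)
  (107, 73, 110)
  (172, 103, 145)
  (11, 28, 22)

4

(41,103,77): 41²+77² = 7610 < 10609 = 103² → obtuse
(40,76,89): 40²+76² = 7376 < 7921 = 89² → obtuse
(43,206,235): 43²+206² = 44285 < 55225 = 235² → obtuse
(107,73,110): 73²+107² = 16778 > 12100 = 110² → acute
(172,103,145): 103²+145² = 31634 > 29584 = 172² → acute
(11,28,22): 11²+22² = 605 < 784 = 28² → obtuse
4 of the 6 are obtuse.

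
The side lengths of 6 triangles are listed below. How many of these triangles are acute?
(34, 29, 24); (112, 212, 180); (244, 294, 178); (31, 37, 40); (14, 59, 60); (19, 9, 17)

(34,29,24): 24²+29² = 1417 > 1156 = 34² → acute
(112,212,180): 112²+180² = 44944 = 212² → right
(244,294,178): 178²+244² = 91220 > 86436 = 294² → acute
(31,37,40): 31²+37² = 2330 > 1600 = 40² → acute
(14,59,60): 14²+59² = 3677 > 3600 = 60² → acute
(19,9,17): 9²+17² = 370 > 361 = 19² → acute
5 of the 6 are acute.

5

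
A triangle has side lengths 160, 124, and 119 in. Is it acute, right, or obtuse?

Compare the square of the longest side to the sum of squares of the other two: 119² + 124² = 29537 > 25600 = 160².

acute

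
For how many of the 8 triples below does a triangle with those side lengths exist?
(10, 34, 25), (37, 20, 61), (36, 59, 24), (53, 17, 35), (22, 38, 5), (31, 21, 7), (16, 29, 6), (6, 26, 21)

3

(10,25,34): 10+25 > 34 → valid
(20,37,61): 20+37 ≤ 61 → not valid
(24,36,59): 24+36 > 59 → valid
(17,35,53): 17+35 ≤ 53 → not valid
(5,22,38): 5+22 ≤ 38 → not valid
(7,21,31): 7+21 ≤ 31 → not valid
(6,16,29): 6+16 ≤ 29 → not valid
(6,21,26): 6+21 > 26 → valid
3 of the 8 triples form a triangle.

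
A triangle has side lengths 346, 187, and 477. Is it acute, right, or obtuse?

Compare the square of the longest side to the sum of squares of the other two: 187² + 346² = 154685 < 227529 = 477².

obtuse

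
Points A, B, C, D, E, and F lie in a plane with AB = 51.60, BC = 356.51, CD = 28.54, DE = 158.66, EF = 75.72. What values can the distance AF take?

The maximum is all hops collinear in one direction: 51.60 + 356.51 + 28.54 + 158.66 + 75.72 = 671.03.
The longest hop is 356.51; the others sum to 314.52. Folding the others back against it leaves at least 356.51 − 314.52 = 41.99.

41.99 ≤ AF ≤ 671.03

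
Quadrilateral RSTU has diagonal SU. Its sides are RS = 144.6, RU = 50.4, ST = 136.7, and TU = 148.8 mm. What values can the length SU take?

From triangle RSU: |144.6 − 50.4| < SU < 144.6 + 50.4, i.e. 94.2 < SU < 195.0.
From triangle TSU: 12.1 < SU < 285.5.
Both must hold, so SU lies in the intersection.

94.2 < SU < 195.0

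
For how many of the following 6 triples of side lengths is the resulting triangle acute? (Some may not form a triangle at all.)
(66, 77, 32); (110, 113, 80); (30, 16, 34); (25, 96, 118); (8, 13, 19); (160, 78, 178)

(66,77,32): 32²+66² = 5380 < 5929 = 77² → obtuse
(110,113,80): 80²+110² = 18500 > 12769 = 113² → acute
(30,16,34): 16²+30² = 1156 = 34² → right
(25,96,118): 25²+96² = 9841 < 13924 = 118² → obtuse
(8,13,19): 8²+13² = 233 < 361 = 19² → obtuse
(160,78,178): 78²+160² = 31684 = 178² → right
1 of the 6 is acute.

1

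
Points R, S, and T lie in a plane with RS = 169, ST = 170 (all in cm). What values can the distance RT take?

By the triangle inequality, |169 − 170| ≤ RT ≤ 169 + 170.

1 ≤ RT ≤ 339 cm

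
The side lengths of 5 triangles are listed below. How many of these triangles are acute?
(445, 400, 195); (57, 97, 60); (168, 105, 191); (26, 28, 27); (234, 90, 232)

3

(445,400,195): 195²+400² = 198025 = 445² → right
(57,97,60): 57²+60² = 6849 < 9409 = 97² → obtuse
(168,105,191): 105²+168² = 39249 > 36481 = 191² → acute
(26,28,27): 26²+27² = 1405 > 784 = 28² → acute
(234,90,232): 90²+232² = 61924 > 54756 = 234² → acute
3 of the 5 are acute.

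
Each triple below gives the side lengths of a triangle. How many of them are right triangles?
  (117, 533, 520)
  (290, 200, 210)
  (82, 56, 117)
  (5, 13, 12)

3

(117,533,520): 117²+520² = 284089 = 533² → right
(290,200,210): 200²+210² = 84100 = 290² → right
(82,56,117): 56²+82² = 9860 < 13689 = 117² → obtuse
(5,13,12): 5²+12² = 169 = 13² → right
3 of the 4 are right.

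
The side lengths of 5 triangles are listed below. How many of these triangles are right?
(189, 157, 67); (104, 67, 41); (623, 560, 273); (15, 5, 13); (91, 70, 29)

1

(189,157,67): 67²+157² = 29138 < 35721 = 189² → obtuse
(104,67,41): 41²+67² = 6170 < 10816 = 104² → obtuse
(623,560,273): 273²+560² = 388129 = 623² → right
(15,5,13): 5²+13² = 194 < 225 = 15² → obtuse
(91,70,29): 29²+70² = 5741 < 8281 = 91² → obtuse
1 of the 5 is right.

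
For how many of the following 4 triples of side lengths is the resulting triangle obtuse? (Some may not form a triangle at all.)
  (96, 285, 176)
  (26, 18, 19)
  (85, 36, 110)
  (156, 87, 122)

2

(96,285,176): 96+176 ≤ 285, not a triangle
(26,18,19): 18²+19² = 685 > 676 = 26² → acute
(85,36,110): 36²+85² = 8521 < 12100 = 110² → obtuse
(156,87,122): 87²+122² = 22453 < 24336 = 156² → obtuse
2 of the 4 are obtuse.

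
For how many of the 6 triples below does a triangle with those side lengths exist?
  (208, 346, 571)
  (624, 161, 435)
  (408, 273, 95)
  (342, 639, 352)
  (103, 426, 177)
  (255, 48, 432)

(208,346,571): 208+346 ≤ 571 → not valid
(161,435,624): 161+435 ≤ 624 → not valid
(95,273,408): 95+273 ≤ 408 → not valid
(342,352,639): 342+352 > 639 → valid
(103,177,426): 103+177 ≤ 426 → not valid
(48,255,432): 48+255 ≤ 432 → not valid
1 of the 6 triples forms a triangle.

1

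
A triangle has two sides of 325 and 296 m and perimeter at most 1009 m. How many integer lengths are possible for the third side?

359

Triangle inequality: 29 < x < 621. Perimeter ≤ 1009 gives x ≤ 1009 − 325 − 296 = 388.
So 29 < x ≤ 388; integers 30 through 388: 359 values.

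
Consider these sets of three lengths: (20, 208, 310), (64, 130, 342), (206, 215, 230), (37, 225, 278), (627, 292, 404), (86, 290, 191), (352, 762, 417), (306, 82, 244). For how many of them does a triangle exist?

4

(20,208,310): 20+208 ≤ 310 → not valid
(64,130,342): 64+130 ≤ 342 → not valid
(206,215,230): 206+215 > 230 → valid
(37,225,278): 37+225 ≤ 278 → not valid
(292,404,627): 292+404 > 627 → valid
(86,191,290): 86+191 ≤ 290 → not valid
(352,417,762): 352+417 > 762 → valid
(82,244,306): 82+244 > 306 → valid
4 of the 8 triples form a triangle.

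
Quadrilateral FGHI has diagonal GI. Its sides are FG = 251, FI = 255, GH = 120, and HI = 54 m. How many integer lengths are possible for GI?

107

From triangle FGI: 4 < GI < 506.
From triangle HGI: 66 < GI < 174.
Intersection: 66 < GI < 174, so integers 67 through 173: 107 values.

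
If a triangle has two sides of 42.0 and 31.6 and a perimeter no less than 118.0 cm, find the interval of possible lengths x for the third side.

44.4 ≤ x < 73.6

Triangle inequality alone gives 10.4 < x < 73.6.
The perimeter condition gives x ≥ 118.0 − 42.0 − 31.6 = 44.4.
Intersecting the two: 44.4 ≤ x < 73.6.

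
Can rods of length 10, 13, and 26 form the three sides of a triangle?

No

The longest side is 26, but the other two sum to only 23.
23 < 26, so the triangle inequality fails.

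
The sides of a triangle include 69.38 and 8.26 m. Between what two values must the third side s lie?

61.12 < s < 77.64 (m)

By the triangle inequality, s must be less than 69.38 + 8.26 = 77.64 and greater than |69.38 − 8.26| = 61.12.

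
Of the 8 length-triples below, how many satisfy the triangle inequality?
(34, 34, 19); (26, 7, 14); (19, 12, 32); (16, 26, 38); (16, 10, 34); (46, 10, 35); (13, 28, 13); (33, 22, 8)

2

(19,34,34): 19+34 > 34 → valid
(7,14,26): 7+14 ≤ 26 → not valid
(12,19,32): 12+19 ≤ 32 → not valid
(16,26,38): 16+26 > 38 → valid
(10,16,34): 10+16 ≤ 34 → not valid
(10,35,46): 10+35 ≤ 46 → not valid
(13,13,28): 13+13 ≤ 28 → not valid
(8,22,33): 8+22 ≤ 33 → not valid
2 of the 8 triples form a triangle.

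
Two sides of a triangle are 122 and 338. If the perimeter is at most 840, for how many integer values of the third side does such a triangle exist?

Triangle inequality: 216 < x < 460. Perimeter ≤ 840 gives x ≤ 840 − 122 − 338 = 380.
So 216 < x ≤ 380; integers 217 through 380: 164 values.

164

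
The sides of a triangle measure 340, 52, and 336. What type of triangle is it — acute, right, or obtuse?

Compare the square of the longest side to the sum of squares of the other two: 52² + 336² = 115600 = 340².

right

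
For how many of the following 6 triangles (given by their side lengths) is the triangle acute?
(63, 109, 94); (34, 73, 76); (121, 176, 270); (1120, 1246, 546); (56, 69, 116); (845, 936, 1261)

2

(63,109,94): 63²+94² = 12805 > 11881 = 109² → acute
(34,73,76): 34²+73² = 6485 > 5776 = 76² → acute
(121,176,270): 121²+176² = 45617 < 72900 = 270² → obtuse
(1120,1246,546): 546²+1120² = 1552516 = 1246² → right
(56,69,116): 56²+69² = 7897 < 13456 = 116² → obtuse
(845,936,1261): 845²+936² = 1590121 = 1261² → right
2 of the 6 are acute.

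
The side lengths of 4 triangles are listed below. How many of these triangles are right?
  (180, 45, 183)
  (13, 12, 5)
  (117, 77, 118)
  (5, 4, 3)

2

(180,45,183): 45²+180² = 34425 > 33489 = 183² → acute
(13,12,5): 5²+12² = 169 = 13² → right
(117,77,118): 77²+117² = 19618 > 13924 = 118² → acute
(5,4,3): 3²+4² = 25 = 5² → right
2 of the 4 are right.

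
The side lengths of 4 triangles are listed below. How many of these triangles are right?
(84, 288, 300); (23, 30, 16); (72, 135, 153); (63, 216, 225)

3

(84,288,300): 84²+288² = 90000 = 300² → right
(23,30,16): 16²+23² = 785 < 900 = 30² → obtuse
(72,135,153): 72²+135² = 23409 = 153² → right
(63,216,225): 63²+216² = 50625 = 225² → right
3 of the 4 are right.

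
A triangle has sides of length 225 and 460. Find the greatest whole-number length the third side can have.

The third side must be strictly less than 225 + 460 = 685.
The largest integer below 685 is 684.

684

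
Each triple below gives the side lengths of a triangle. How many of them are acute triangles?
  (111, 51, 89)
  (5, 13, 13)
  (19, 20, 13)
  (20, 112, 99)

(111,51,89): 51²+89² = 10522 < 12321 = 111² → obtuse
(5,13,13): 5²+13² = 194 > 169 = 13² → acute
(19,20,13): 13²+19² = 530 > 400 = 20² → acute
(20,112,99): 20²+99² = 10201 < 12544 = 112² → obtuse
2 of the 4 are acute.

2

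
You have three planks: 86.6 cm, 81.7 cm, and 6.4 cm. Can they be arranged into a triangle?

The longest side is 86.6, and the other two sum to 88.1.
Since 88.1 > 86.6, the triangle inequality holds.

Yes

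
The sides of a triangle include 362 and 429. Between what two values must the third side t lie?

67 < t < 791

By the triangle inequality, t must be less than 362 + 429 = 791 and greater than |362 − 429| = 67.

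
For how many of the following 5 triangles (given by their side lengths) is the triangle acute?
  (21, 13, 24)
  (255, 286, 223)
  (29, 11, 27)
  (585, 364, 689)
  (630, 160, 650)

3

(21,13,24): 13²+21² = 610 > 576 = 24² → acute
(255,286,223): 223²+255² = 114754 > 81796 = 286² → acute
(29,11,27): 11²+27² = 850 > 841 = 29² → acute
(585,364,689): 364²+585² = 474721 = 689² → right
(630,160,650): 160²+630² = 422500 = 650² → right
3 of the 5 are acute.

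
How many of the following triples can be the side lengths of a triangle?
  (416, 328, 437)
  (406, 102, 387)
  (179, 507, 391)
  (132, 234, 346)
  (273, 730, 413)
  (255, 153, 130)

5

(328,416,437): 328+416 > 437 → valid
(102,387,406): 102+387 > 406 → valid
(179,391,507): 179+391 > 507 → valid
(132,234,346): 132+234 > 346 → valid
(273,413,730): 273+413 ≤ 730 → not valid
(130,153,255): 130+153 > 255 → valid
5 of the 6 triples form a triangle.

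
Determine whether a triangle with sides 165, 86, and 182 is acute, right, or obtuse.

acute

Compare the square of the longest side to the sum of squares of the other two: 86² + 165² = 34621 > 33124 = 182².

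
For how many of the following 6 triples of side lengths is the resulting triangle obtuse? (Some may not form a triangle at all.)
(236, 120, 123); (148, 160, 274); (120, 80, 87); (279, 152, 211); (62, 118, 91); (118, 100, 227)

(236,120,123): 120²+123² = 29529 < 55696 = 236² → obtuse
(148,160,274): 148²+160² = 47504 < 75076 = 274² → obtuse
(120,80,87): 80²+87² = 13969 < 14400 = 120² → obtuse
(279,152,211): 152²+211² = 67625 < 77841 = 279² → obtuse
(62,118,91): 62²+91² = 12125 < 13924 = 118² → obtuse
(118,100,227): 100+118 ≤ 227, not a triangle
5 of the 6 are obtuse.

5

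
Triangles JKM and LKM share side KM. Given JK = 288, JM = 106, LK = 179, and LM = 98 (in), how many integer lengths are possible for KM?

94

From triangle JKM: 182 < KM < 394.
From triangle LKM: 81 < KM < 277.
Intersection: 182 < KM < 277, so integers 183 through 276: 94 values.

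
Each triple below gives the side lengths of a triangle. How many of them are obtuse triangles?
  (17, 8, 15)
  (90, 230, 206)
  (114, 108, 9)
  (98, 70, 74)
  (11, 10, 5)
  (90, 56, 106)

(17,8,15): 8²+15² = 289 = 17² → right
(90,230,206): 90²+206² = 50536 < 52900 = 230² → obtuse
(114,108,9): 9²+108² = 11745 < 12996 = 114² → obtuse
(98,70,74): 70²+74² = 10376 > 9604 = 98² → acute
(11,10,5): 5²+10² = 125 > 121 = 11² → acute
(90,56,106): 56²+90² = 11236 = 106² → right
2 of the 6 are obtuse.

2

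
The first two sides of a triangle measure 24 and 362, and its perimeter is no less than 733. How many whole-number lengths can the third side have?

Triangle inequality: 338 < x < 386. Perimeter ≥ 733 gives x ≥ 733 − 24 − 362 = 347.
So 347 ≤ x < 386; integers 347 through 385: 39 values.

39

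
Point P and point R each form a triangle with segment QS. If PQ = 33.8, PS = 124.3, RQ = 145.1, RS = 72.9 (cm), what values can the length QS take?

From triangle PQS: |33.8 − 124.3| < QS < 33.8 + 124.3, i.e. 90.5 < QS < 158.1.
From triangle RQS: 72.2 < QS < 218.0.
Both must hold, so QS lies in the intersection.

90.5 < QS < 158.1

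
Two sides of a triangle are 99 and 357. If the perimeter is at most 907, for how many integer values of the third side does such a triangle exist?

193

Triangle inequality: 258 < x < 456. Perimeter ≤ 907 gives x ≤ 907 − 99 − 357 = 451.
So 258 < x ≤ 451; integers 259 through 451: 193 values.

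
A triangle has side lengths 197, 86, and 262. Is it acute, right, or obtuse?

obtuse

Compare the square of the longest side to the sum of squares of the other two: 86² + 197² = 46205 < 68644 = 262².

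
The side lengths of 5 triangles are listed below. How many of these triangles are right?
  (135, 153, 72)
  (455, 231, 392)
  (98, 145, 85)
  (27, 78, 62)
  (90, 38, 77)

2

(135,153,72): 72²+135² = 23409 = 153² → right
(455,231,392): 231²+392² = 207025 = 455² → right
(98,145,85): 85²+98² = 16829 < 21025 = 145² → obtuse
(27,78,62): 27²+62² = 4573 < 6084 = 78² → obtuse
(90,38,77): 38²+77² = 7373 < 8100 = 90² → obtuse
2 of the 5 are right.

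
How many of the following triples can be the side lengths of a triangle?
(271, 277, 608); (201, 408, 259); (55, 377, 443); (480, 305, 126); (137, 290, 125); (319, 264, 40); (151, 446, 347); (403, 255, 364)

(271,277,608): 271+277 ≤ 608 → not valid
(201,259,408): 201+259 > 408 → valid
(55,377,443): 55+377 ≤ 443 → not valid
(126,305,480): 126+305 ≤ 480 → not valid
(125,137,290): 125+137 ≤ 290 → not valid
(40,264,319): 40+264 ≤ 319 → not valid
(151,347,446): 151+347 > 446 → valid
(255,364,403): 255+364 > 403 → valid
3 of the 8 triples form a triangle.

3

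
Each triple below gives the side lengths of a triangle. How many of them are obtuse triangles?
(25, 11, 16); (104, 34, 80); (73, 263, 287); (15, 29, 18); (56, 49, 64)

4

(25,11,16): 11²+16² = 377 < 625 = 25² → obtuse
(104,34,80): 34²+80² = 7556 < 10816 = 104² → obtuse
(73,263,287): 73²+263² = 74498 < 82369 = 287² → obtuse
(15,29,18): 15²+18² = 549 < 841 = 29² → obtuse
(56,49,64): 49²+56² = 5537 > 4096 = 64² → acute
4 of the 5 are obtuse.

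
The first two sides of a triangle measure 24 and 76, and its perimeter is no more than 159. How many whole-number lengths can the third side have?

7

Triangle inequality: 52 < x < 100. Perimeter ≤ 159 gives x ≤ 159 − 24 − 76 = 59.
So 52 < x ≤ 59; integers 53 through 59: 7 values.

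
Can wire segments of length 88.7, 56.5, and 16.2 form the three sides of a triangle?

No

The longest side is 88.7, but the other two sum to only 72.7.
72.7 < 88.7, so the triangle inequality fails.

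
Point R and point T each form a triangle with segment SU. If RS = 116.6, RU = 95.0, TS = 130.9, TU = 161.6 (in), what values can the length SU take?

From triangle RSU: |116.6 − 95.0| < SU < 116.6 + 95.0, i.e. 21.6 < SU < 211.6.
From triangle TSU: 30.7 < SU < 292.5.
Both must hold, so SU lies in the intersection.

30.7 < SU < 211.6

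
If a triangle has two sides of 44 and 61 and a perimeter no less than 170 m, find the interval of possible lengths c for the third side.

65 ≤ c < 105 m

Triangle inequality alone gives 17 < c < 105.
The perimeter condition gives c ≥ 170 − 44 − 61 = 65.
Intersecting the two: 65 ≤ c < 105.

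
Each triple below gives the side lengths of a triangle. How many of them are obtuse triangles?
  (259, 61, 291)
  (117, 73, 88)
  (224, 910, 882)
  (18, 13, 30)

(259,61,291): 61²+259² = 70802 < 84681 = 291² → obtuse
(117,73,88): 73²+88² = 13073 < 13689 = 117² → obtuse
(224,910,882): 224²+882² = 828100 = 910² → right
(18,13,30): 13²+18² = 493 < 900 = 30² → obtuse
3 of the 4 are obtuse.

3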